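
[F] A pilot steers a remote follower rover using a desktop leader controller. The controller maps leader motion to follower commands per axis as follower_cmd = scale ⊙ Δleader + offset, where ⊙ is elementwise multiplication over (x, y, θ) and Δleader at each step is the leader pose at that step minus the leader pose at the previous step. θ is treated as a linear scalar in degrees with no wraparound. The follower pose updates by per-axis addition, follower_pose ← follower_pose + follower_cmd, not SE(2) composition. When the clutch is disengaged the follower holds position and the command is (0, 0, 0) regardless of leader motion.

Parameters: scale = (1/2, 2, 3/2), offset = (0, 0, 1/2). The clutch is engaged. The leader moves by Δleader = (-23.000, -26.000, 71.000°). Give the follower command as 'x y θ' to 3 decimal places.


-11.500 -52.000 107.000

axis x: 1/2·-23.000 + 0 = -11.500
axis y: 2·-26.000 + 0 = -52.000
axis θ: 3/2·71.000 + 1/2 = 107.000


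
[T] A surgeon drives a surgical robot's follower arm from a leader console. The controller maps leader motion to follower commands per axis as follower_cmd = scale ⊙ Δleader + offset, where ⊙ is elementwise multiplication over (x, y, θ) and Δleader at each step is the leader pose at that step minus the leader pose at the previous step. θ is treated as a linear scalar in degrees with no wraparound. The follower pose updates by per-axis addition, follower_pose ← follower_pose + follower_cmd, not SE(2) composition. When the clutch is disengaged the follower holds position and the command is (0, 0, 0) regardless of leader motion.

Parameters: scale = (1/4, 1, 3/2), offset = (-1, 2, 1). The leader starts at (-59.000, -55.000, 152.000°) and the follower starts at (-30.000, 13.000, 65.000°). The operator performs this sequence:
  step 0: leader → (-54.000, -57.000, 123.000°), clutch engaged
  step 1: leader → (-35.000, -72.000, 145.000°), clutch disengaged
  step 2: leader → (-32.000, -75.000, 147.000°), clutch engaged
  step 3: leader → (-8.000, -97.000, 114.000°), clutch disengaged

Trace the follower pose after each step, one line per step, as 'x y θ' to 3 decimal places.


-29.750 13.000 22.500
-29.750 13.000 22.500
-30.000 12.000 26.500
-30.000 12.000 26.500

step 0: Δleader=(5.000, -2.000, -29.000°), engaged; cmd=(0.250, 0.000, -42.500°) → follower=(-29.750, 13.000, 22.500°)
step 1: Δleader=(19.000, -15.000, 22.000°), disengaged; cmd=(0,0,0) → follower holds at (-29.750, 13.000, 22.500°)
step 2: Δleader=(3.000, -3.000, 2.000°), engaged; cmd=(-0.250, -1.000, 4.000°) → follower=(-30.000, 12.000, 26.500°)
step 3: Δleader=(24.000, -22.000, -33.000°), disengaged; cmd=(0,0,0) → follower holds at (-30.000, 12.000, 26.500°)


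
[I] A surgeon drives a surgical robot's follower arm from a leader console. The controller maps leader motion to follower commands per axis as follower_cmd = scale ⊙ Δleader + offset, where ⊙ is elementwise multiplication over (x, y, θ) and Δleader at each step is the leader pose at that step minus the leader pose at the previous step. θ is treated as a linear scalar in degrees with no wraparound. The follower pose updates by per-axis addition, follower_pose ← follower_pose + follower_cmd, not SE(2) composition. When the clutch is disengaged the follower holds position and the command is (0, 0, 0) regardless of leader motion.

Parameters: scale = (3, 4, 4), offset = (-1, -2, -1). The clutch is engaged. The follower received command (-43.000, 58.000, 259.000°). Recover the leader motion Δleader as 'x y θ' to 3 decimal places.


-14.000 15.000 65.000

axis x: (-43.000 − -1) / (3) = -14.000
axis y: (58.000 − -2) / (4) = 15.000
axis θ: (259.000 − -1) / (4) = 65.000


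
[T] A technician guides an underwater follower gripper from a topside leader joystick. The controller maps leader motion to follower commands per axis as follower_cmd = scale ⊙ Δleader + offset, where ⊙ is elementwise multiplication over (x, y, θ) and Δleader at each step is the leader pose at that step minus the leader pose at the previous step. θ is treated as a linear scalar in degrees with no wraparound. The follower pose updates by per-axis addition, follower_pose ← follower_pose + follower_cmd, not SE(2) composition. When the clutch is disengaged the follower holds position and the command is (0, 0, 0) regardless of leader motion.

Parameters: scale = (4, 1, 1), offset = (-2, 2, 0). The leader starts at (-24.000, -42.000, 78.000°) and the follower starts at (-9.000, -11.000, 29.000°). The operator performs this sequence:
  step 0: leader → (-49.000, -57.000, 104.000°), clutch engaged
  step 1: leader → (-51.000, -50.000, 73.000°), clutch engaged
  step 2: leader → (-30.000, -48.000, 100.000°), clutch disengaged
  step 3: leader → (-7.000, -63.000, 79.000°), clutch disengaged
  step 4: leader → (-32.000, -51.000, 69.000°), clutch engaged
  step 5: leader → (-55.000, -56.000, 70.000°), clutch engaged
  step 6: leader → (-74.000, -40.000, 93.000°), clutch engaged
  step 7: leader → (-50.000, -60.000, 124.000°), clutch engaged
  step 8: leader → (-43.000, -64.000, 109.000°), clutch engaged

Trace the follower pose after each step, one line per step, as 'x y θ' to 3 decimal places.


-111.000 -24.000 55.000
-121.000 -15.000 24.000
-121.000 -15.000 24.000
-121.000 -15.000 24.000
-223.000 -1.000 14.000
-317.000 -4.000 15.000
-395.000 14.000 38.000
-301.000 -4.000 69.000
-275.000 -6.000 54.000

step 0: Δleader=(-25.000, -15.000, 26.000°), engaged; cmd=(-102.000, -13.000, 26.000°) → follower=(-111.000, -24.000, 55.000°)
step 1: Δleader=(-2.000, 7.000, -31.000°), engaged; cmd=(-10.000, 9.000, -31.000°) → follower=(-121.000, -15.000, 24.000°)
step 2: Δleader=(21.000, 2.000, 27.000°), disengaged; cmd=(0,0,0) → follower holds at (-121.000, -15.000, 24.000°)
step 3: Δleader=(23.000, -15.000, -21.000°), disengaged; cmd=(0,0,0) → follower holds at (-121.000, -15.000, 24.000°)
step 4: Δleader=(-25.000, 12.000, -10.000°), engaged; cmd=(-102.000, 14.000, -10.000°) → follower=(-223.000, -1.000, 14.000°)
step 5: Δleader=(-23.000, -5.000, 1.000°), engaged; cmd=(-94.000, -3.000, 1.000°) → follower=(-317.000, -4.000, 15.000°)
step 6: Δleader=(-19.000, 16.000, 23.000°), engaged; cmd=(-78.000, 18.000, 23.000°) → follower=(-395.000, 14.000, 38.000°)
step 7: Δleader=(24.000, -20.000, 31.000°), engaged; cmd=(94.000, -18.000, 31.000°) → follower=(-301.000, -4.000, 69.000°)
step 8: Δleader=(7.000, -4.000, -15.000°), engaged; cmd=(26.000, -2.000, -15.000°) → follower=(-275.000, -6.000, 54.000°)


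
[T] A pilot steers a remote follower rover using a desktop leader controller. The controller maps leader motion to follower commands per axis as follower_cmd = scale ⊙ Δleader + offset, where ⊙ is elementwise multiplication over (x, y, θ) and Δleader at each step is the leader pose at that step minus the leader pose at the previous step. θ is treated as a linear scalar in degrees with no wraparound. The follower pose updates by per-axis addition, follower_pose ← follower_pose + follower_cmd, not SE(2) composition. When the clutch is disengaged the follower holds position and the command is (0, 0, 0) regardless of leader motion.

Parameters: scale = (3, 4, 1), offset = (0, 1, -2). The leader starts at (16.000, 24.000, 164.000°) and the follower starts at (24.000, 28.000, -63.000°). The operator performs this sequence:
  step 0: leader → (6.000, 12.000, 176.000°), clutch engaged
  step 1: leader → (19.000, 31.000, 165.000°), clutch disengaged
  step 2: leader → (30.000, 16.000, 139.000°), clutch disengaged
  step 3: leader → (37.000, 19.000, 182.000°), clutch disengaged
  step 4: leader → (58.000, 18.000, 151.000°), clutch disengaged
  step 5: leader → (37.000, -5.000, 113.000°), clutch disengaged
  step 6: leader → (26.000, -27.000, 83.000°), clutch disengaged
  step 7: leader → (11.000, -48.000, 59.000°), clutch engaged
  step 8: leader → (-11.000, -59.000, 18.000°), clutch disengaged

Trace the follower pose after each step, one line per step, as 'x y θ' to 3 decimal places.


-6.000 -19.000 -53.000
-6.000 -19.000 -53.000
-6.000 -19.000 -53.000
-6.000 -19.000 -53.000
-6.000 -19.000 -53.000
-6.000 -19.000 -53.000
-6.000 -19.000 -53.000
-51.000 -102.000 -79.000
-51.000 -102.000 -79.000

step 0: Δleader=(-10.000, -12.000, 12.000°), engaged; cmd=(-30.000, -47.000, 10.000°) → follower=(-6.000, -19.000, -53.000°)
step 1: Δleader=(13.000, 19.000, -11.000°), disengaged; cmd=(0,0,0) → follower holds at (-6.000, -19.000, -53.000°)
step 2: Δleader=(11.000, -15.000, -26.000°), disengaged; cmd=(0,0,0) → follower holds at (-6.000, -19.000, -53.000°)
step 3: Δleader=(7.000, 3.000, 43.000°), disengaged; cmd=(0,0,0) → follower holds at (-6.000, -19.000, -53.000°)
step 4: Δleader=(21.000, -1.000, -31.000°), disengaged; cmd=(0,0,0) → follower holds at (-6.000, -19.000, -53.000°)
step 5: Δleader=(-21.000, -23.000, -38.000°), disengaged; cmd=(0,0,0) → follower holds at (-6.000, -19.000, -53.000°)
step 6: Δleader=(-11.000, -22.000, -30.000°), disengaged; cmd=(0,0,0) → follower holds at (-6.000, -19.000, -53.000°)
step 7: Δleader=(-15.000, -21.000, -24.000°), engaged; cmd=(-45.000, -83.000, -26.000°) → follower=(-51.000, -102.000, -79.000°)
step 8: Δleader=(-22.000, -11.000, -41.000°), disengaged; cmd=(0,0,0) → follower holds at (-51.000, -102.000, -79.000°)


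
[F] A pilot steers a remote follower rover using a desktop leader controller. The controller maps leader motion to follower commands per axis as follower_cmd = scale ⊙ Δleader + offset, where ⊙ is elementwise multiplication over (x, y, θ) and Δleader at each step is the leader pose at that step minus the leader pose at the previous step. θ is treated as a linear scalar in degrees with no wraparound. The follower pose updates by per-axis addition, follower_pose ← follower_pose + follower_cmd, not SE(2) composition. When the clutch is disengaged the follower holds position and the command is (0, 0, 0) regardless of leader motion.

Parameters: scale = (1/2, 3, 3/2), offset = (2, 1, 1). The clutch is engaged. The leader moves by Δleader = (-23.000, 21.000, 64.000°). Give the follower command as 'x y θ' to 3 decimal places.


axis x: 1/2·-23.000 + 2 = -9.500
axis y: 3·21.000 + 1 = 64.000
axis θ: 3/2·64.000 + 1 = 97.000

-9.500 64.000 97.000


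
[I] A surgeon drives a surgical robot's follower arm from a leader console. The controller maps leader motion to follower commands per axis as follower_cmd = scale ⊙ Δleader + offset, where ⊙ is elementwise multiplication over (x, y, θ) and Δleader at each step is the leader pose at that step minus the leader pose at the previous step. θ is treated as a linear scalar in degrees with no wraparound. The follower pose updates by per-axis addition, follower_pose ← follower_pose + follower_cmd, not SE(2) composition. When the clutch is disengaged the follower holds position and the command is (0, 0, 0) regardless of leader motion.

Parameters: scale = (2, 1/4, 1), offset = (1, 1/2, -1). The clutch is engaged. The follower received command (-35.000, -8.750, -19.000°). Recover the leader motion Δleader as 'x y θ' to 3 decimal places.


axis x: (-35.000 − 1) / (2) = -18.000
axis y: (-8.750 − 1/2) / (1/4) = -37.000
axis θ: (-19.000 − -1) / (1) = -18.000

-18.000 -37.000 -18.000


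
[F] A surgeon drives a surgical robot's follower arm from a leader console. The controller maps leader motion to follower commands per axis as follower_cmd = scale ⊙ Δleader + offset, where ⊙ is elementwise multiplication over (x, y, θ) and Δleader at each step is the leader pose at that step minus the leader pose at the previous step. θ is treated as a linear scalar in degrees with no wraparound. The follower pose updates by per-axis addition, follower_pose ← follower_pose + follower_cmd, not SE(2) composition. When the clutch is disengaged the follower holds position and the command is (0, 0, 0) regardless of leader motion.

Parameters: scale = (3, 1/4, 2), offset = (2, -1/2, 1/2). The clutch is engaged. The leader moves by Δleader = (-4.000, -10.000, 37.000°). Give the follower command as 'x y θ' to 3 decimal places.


-10.000 -3.000 74.500

axis x: 3·-4.000 + 2 = -10.000
axis y: 1/4·-10.000 + -1/2 = -3.000
axis θ: 2·37.000 + 1/2 = 74.500


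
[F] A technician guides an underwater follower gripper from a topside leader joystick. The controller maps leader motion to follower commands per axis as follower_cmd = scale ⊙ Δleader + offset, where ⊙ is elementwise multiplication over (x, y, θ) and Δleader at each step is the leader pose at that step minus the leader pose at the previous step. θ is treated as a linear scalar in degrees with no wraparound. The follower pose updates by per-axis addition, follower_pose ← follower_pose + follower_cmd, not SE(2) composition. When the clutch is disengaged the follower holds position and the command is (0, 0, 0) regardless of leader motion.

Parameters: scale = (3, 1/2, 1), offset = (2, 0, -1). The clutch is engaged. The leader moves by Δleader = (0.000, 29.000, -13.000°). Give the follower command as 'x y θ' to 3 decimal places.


axis x: 3·0.000 + 2 = 2.000
axis y: 1/2·29.000 + 0 = 14.500
axis θ: 1·-13.000 + -1 = -14.000

2.000 14.500 -14.000


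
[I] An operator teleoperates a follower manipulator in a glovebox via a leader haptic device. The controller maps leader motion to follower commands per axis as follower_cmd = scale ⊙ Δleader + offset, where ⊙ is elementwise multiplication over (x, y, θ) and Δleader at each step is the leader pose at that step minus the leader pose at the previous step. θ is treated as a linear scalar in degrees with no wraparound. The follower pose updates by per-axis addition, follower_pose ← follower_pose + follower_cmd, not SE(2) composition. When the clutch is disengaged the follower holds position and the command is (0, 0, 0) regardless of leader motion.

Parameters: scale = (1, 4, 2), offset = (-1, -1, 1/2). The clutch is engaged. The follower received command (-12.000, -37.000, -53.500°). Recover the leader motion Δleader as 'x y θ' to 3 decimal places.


axis x: (-12.000 − -1) / (1) = -11.000
axis y: (-37.000 − -1) / (4) = -9.000
axis θ: (-53.500 − 1/2) / (2) = -27.000

-11.000 -9.000 -27.000


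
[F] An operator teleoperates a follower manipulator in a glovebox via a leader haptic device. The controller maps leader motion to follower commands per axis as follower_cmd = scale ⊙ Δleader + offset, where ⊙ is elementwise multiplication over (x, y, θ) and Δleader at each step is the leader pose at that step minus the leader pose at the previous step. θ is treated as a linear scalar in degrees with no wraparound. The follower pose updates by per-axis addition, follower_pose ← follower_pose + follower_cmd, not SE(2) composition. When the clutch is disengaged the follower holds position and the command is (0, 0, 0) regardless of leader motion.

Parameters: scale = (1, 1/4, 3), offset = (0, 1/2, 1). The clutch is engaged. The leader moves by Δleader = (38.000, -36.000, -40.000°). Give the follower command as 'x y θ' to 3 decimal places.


38.000 -8.500 -119.000

axis x: 1·38.000 + 0 = 38.000
axis y: 1/4·-36.000 + 1/2 = -8.500
axis θ: 3·-40.000 + 1 = -119.000


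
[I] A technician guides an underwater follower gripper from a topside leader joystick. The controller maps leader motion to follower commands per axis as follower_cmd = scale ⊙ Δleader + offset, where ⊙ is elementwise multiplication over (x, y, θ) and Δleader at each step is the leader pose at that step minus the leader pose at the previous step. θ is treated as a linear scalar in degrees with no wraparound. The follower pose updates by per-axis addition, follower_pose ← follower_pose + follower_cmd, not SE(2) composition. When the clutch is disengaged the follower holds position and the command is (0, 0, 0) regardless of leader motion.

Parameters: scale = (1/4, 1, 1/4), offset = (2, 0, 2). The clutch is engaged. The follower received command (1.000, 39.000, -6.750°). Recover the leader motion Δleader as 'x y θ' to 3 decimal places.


axis x: (1.000 − 2) / (1/4) = -4.000
axis y: (39.000 − 0) / (1) = 39.000
axis θ: (-6.750 − 2) / (1/4) = -35.000

-4.000 39.000 -35.000


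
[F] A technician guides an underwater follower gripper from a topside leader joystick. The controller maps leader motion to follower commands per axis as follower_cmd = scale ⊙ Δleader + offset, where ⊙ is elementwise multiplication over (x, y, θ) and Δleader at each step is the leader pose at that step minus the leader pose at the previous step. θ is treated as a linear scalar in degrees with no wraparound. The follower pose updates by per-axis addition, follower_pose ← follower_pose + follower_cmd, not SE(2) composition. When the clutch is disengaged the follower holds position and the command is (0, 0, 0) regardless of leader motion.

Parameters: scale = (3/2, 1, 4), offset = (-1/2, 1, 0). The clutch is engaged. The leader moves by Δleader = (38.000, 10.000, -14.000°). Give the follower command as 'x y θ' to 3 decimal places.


56.500 11.000 -56.000

axis x: 3/2·38.000 + -1/2 = 56.500
axis y: 1·10.000 + 1 = 11.000
axis θ: 4·-14.000 + 0 = -56.000


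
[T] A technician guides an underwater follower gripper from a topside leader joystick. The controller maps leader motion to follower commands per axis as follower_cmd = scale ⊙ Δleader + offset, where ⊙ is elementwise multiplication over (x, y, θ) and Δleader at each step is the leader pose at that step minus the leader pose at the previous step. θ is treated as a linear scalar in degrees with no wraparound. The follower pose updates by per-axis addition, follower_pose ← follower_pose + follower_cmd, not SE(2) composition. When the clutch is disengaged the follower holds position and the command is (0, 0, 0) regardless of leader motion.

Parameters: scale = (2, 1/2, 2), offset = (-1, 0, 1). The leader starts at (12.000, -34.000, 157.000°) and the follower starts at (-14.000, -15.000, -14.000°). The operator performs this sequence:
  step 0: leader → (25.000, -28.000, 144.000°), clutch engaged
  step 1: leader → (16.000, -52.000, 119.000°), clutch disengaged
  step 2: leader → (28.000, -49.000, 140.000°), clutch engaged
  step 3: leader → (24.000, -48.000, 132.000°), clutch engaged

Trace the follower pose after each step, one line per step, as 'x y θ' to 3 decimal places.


step 0: Δleader=(13.000, 6.000, -13.000°), engaged; cmd=(25.000, 3.000, -25.000°) → follower=(11.000, -12.000, -39.000°)
step 1: Δleader=(-9.000, -24.000, -25.000°), disengaged; cmd=(0,0,0) → follower holds at (11.000, -12.000, -39.000°)
step 2: Δleader=(12.000, 3.000, 21.000°), engaged; cmd=(23.000, 1.500, 43.000°) → follower=(34.000, -10.500, 4.000°)
step 3: Δleader=(-4.000, 1.000, -8.000°), engaged; cmd=(-9.000, 0.500, -15.000°) → follower=(25.000, -10.000, -11.000°)

11.000 -12.000 -39.000
11.000 -12.000 -39.000
34.000 -10.500 4.000
25.000 -10.000 -11.000


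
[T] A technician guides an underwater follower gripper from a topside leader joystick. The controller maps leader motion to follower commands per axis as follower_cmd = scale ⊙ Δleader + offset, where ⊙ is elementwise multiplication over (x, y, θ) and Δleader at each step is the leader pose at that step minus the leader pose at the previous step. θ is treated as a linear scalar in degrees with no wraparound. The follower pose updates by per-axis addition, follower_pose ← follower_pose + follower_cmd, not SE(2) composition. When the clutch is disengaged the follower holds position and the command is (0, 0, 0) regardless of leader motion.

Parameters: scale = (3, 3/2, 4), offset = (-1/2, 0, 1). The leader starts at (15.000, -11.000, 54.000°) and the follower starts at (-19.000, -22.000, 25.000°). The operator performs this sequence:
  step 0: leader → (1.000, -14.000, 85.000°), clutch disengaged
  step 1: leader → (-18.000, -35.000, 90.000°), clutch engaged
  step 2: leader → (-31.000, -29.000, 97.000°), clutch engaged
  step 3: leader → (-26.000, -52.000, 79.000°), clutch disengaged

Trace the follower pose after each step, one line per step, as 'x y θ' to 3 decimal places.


-19.000 -22.000 25.000
-76.500 -53.500 46.000
-116.000 -44.500 75.000
-116.000 -44.500 75.000

step 0: Δleader=(-14.000, -3.000, 31.000°), disengaged; cmd=(0,0,0) → follower holds at (-19.000, -22.000, 25.000°)
step 1: Δleader=(-19.000, -21.000, 5.000°), engaged; cmd=(-57.500, -31.500, 21.000°) → follower=(-76.500, -53.500, 46.000°)
step 2: Δleader=(-13.000, 6.000, 7.000°), engaged; cmd=(-39.500, 9.000, 29.000°) → follower=(-116.000, -44.500, 75.000°)
step 3: Δleader=(5.000, -23.000, -18.000°), disengaged; cmd=(0,0,0) → follower holds at (-116.000, -44.500, 75.000°)


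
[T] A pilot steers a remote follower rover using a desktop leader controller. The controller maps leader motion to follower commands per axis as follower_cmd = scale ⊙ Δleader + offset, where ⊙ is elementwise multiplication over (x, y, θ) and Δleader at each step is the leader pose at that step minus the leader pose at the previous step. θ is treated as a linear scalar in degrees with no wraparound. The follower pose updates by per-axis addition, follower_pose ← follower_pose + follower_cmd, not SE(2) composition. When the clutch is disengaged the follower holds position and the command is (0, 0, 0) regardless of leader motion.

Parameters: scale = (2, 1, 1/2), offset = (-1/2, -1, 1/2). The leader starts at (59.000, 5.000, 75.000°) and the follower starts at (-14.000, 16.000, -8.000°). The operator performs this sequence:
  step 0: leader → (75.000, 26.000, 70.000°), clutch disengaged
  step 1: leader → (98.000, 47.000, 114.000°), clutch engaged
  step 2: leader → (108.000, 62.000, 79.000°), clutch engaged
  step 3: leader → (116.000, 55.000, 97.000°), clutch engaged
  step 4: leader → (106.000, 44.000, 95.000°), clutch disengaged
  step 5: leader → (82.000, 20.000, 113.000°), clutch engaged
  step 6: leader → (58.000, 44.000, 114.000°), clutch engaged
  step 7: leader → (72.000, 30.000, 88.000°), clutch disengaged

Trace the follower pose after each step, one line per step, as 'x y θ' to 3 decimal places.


-14.000 16.000 -8.000
31.500 36.000 14.500
51.000 50.000 -2.500
66.500 42.000 7.000
66.500 42.000 7.000
18.000 17.000 16.500
-30.500 40.000 17.500
-30.500 40.000 17.500

step 0: Δleader=(16.000, 21.000, -5.000°), disengaged; cmd=(0,0,0) → follower holds at (-14.000, 16.000, -8.000°)
step 1: Δleader=(23.000, 21.000, 44.000°), engaged; cmd=(45.500, 20.000, 22.500°) → follower=(31.500, 36.000, 14.500°)
step 2: Δleader=(10.000, 15.000, -35.000°), engaged; cmd=(19.500, 14.000, -17.000°) → follower=(51.000, 50.000, -2.500°)
step 3: Δleader=(8.000, -7.000, 18.000°), engaged; cmd=(15.500, -8.000, 9.500°) → follower=(66.500, 42.000, 7.000°)
step 4: Δleader=(-10.000, -11.000, -2.000°), disengaged; cmd=(0,0,0) → follower holds at (66.500, 42.000, 7.000°)
step 5: Δleader=(-24.000, -24.000, 18.000°), engaged; cmd=(-48.500, -25.000, 9.500°) → follower=(18.000, 17.000, 16.500°)
step 6: Δleader=(-24.000, 24.000, 1.000°), engaged; cmd=(-48.500, 23.000, 1.000°) → follower=(-30.500, 40.000, 17.500°)
step 7: Δleader=(14.000, -14.000, -26.000°), disengaged; cmd=(0,0,0) → follower holds at (-30.500, 40.000, 17.500°)


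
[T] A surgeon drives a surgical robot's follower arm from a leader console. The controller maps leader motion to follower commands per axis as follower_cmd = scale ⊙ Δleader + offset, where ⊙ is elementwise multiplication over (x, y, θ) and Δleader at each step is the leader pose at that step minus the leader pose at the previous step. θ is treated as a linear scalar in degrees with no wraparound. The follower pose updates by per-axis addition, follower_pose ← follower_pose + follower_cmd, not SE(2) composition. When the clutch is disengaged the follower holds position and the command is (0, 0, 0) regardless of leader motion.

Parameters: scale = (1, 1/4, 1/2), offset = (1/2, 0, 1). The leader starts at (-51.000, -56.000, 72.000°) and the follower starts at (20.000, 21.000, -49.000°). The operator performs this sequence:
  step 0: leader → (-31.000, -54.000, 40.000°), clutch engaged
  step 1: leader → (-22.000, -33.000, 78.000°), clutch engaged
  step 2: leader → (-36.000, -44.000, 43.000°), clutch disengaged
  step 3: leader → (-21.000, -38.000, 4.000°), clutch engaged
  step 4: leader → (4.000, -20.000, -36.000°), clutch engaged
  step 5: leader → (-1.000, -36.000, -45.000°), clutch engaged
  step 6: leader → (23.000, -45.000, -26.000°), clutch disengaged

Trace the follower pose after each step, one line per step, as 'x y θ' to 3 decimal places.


step 0: Δleader=(20.000, 2.000, -32.000°), engaged; cmd=(20.500, 0.500, -15.000°) → follower=(40.500, 21.500, -64.000°)
step 1: Δleader=(9.000, 21.000, 38.000°), engaged; cmd=(9.500, 5.250, 20.000°) → follower=(50.000, 26.750, -44.000°)
step 2: Δleader=(-14.000, -11.000, -35.000°), disengaged; cmd=(0,0,0) → follower holds at (50.000, 26.750, -44.000°)
step 3: Δleader=(15.000, 6.000, -39.000°), engaged; cmd=(15.500, 1.500, -18.500°) → follower=(65.500, 28.250, -62.500°)
step 4: Δleader=(25.000, 18.000, -40.000°), engaged; cmd=(25.500, 4.500, -19.000°) → follower=(91.000, 32.750, -81.500°)
step 5: Δleader=(-5.000, -16.000, -9.000°), engaged; cmd=(-4.500, -4.000, -3.500°) → follower=(86.500, 28.750, -85.000°)
step 6: Δleader=(24.000, -9.000, 19.000°), disengaged; cmd=(0,0,0) → follower holds at (86.500, 28.750, -85.000°)

40.500 21.500 -64.000
50.000 26.750 -44.000
50.000 26.750 -44.000
65.500 28.250 -62.500
91.000 32.750 -81.500
86.500 28.750 -85.000
86.500 28.750 -85.000


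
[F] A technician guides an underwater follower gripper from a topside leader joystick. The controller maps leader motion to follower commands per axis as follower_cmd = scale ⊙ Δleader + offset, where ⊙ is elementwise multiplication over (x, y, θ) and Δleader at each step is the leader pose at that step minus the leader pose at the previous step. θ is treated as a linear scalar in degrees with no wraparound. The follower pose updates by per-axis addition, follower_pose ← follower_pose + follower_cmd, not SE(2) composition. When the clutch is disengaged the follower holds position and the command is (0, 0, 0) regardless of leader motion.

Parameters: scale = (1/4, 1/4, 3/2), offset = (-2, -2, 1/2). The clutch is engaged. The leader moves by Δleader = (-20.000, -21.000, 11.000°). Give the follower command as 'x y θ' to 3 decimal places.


-7.000 -7.250 17.000

axis x: 1/4·-20.000 + -2 = -7.000
axis y: 1/4·-21.000 + -2 = -7.250
axis θ: 3/2·11.000 + 1/2 = 17.000


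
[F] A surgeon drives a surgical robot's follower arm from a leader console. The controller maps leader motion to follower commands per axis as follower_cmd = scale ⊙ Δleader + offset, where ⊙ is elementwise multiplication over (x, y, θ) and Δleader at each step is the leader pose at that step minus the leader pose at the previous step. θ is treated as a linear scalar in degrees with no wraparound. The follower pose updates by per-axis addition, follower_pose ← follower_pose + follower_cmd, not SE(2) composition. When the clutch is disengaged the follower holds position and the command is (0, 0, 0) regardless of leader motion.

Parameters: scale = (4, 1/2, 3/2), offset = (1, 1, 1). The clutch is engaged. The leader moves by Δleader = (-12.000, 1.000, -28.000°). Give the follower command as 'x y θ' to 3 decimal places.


axis x: 4·-12.000 + 1 = -47.000
axis y: 1/2·1.000 + 1 = 1.500
axis θ: 3/2·-28.000 + 1 = -41.000

-47.000 1.500 -41.000


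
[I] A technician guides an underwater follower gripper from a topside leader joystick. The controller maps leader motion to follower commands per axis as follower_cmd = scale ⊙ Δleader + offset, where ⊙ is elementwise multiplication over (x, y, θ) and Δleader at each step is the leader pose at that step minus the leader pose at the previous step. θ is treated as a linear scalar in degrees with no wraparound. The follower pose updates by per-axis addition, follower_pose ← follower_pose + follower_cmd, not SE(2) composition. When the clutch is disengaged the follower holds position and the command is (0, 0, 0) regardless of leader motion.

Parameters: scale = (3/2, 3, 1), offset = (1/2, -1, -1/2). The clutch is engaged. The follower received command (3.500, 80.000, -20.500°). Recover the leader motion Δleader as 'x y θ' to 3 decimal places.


axis x: (3.500 − 1/2) / (3/2) = 2.000
axis y: (80.000 − -1) / (3) = 27.000
axis θ: (-20.500 − -1/2) / (1) = -20.000

2.000 27.000 -20.000


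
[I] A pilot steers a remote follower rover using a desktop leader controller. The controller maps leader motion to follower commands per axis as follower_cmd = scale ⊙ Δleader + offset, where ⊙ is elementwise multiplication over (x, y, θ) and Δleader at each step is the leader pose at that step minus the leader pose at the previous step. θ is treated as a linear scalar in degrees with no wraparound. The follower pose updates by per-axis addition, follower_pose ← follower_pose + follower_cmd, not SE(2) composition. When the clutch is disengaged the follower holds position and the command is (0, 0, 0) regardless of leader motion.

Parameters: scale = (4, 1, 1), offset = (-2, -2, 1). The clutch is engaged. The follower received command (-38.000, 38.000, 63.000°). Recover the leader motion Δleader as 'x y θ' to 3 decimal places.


-9.000 40.000 62.000

axis x: (-38.000 − -2) / (4) = -9.000
axis y: (38.000 − -2) / (1) = 40.000
axis θ: (63.000 − 1) / (1) = 62.000


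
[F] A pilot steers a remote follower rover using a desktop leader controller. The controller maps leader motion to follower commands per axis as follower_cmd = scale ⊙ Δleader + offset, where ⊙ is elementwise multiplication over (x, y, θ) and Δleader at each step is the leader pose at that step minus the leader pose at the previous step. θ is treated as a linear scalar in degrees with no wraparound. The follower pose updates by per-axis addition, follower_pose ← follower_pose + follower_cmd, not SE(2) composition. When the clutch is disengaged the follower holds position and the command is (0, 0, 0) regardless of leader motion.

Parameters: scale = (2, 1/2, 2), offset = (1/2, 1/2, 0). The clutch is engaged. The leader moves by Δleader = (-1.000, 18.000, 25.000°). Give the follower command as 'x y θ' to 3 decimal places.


-1.500 9.500 50.000

axis x: 2·-1.000 + 1/2 = -1.500
axis y: 1/2·18.000 + 1/2 = 9.500
axis θ: 2·25.000 + 0 = 50.000


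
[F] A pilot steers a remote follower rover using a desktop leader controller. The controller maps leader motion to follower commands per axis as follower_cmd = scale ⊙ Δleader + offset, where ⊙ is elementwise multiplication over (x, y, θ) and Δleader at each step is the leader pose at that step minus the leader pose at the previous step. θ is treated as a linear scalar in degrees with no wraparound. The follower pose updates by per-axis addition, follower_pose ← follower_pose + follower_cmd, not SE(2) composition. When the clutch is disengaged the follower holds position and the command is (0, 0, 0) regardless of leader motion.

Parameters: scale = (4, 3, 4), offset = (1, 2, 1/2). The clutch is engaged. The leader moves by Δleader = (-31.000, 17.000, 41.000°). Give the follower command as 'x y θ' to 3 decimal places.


axis x: 4·-31.000 + 1 = -123.000
axis y: 3·17.000 + 2 = 53.000
axis θ: 4·41.000 + 1/2 = 164.500

-123.000 53.000 164.500


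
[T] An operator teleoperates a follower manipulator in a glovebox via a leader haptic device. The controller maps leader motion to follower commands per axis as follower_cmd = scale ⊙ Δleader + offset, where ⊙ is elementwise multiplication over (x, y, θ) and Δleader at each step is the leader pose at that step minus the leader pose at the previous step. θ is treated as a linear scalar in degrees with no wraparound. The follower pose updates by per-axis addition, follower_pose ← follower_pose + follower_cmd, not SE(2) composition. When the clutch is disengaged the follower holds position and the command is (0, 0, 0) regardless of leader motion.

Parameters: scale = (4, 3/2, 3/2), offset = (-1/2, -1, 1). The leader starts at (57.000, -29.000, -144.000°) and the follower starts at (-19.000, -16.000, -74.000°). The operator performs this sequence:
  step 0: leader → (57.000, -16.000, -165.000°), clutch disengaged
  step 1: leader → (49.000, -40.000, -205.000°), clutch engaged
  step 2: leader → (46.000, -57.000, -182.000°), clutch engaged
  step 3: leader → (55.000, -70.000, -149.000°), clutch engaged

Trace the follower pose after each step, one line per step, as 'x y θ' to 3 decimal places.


step 0: Δleader=(0.000, 13.000, -21.000°), disengaged; cmd=(0,0,0) → follower holds at (-19.000, -16.000, -74.000°)
step 1: Δleader=(-8.000, -24.000, -40.000°), engaged; cmd=(-32.500, -37.000, -59.000°) → follower=(-51.500, -53.000, -133.000°)
step 2: Δleader=(-3.000, -17.000, 23.000°), engaged; cmd=(-12.500, -26.500, 35.500°) → follower=(-64.000, -79.500, -97.500°)
step 3: Δleader=(9.000, -13.000, 33.000°), engaged; cmd=(35.500, -20.500, 50.500°) → follower=(-28.500, -100.000, -47.000°)

-19.000 -16.000 -74.000
-51.500 -53.000 -133.000
-64.000 -79.500 -97.500
-28.500 -100.000 -47.000


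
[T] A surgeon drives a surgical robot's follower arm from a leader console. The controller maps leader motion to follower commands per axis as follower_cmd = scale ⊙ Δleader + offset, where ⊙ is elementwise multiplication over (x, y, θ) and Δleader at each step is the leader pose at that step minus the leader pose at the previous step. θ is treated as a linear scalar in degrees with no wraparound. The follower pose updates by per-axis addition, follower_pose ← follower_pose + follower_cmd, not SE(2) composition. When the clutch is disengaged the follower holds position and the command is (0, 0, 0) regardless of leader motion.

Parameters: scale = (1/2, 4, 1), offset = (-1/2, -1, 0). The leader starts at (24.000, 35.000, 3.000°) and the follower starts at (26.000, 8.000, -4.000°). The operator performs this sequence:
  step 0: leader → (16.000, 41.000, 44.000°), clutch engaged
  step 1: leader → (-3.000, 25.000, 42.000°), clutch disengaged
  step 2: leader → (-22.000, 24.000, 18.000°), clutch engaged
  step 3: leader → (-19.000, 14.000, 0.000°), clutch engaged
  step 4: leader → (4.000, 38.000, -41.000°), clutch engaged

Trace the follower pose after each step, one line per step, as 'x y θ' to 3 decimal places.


step 0: Δleader=(-8.000, 6.000, 41.000°), engaged; cmd=(-4.500, 23.000, 41.000°) → follower=(21.500, 31.000, 37.000°)
step 1: Δleader=(-19.000, -16.000, -2.000°), disengaged; cmd=(0,0,0) → follower holds at (21.500, 31.000, 37.000°)
step 2: Δleader=(-19.000, -1.000, -24.000°), engaged; cmd=(-10.000, -5.000, -24.000°) → follower=(11.500, 26.000, 13.000°)
step 3: Δleader=(3.000, -10.000, -18.000°), engaged; cmd=(1.000, -41.000, -18.000°) → follower=(12.500, -15.000, -5.000°)
step 4: Δleader=(23.000, 24.000, -41.000°), engaged; cmd=(11.000, 95.000, -41.000°) → follower=(23.500, 80.000, -46.000°)

21.500 31.000 37.000
21.500 31.000 37.000
11.500 26.000 13.000
12.500 -15.000 -5.000
23.500 80.000 -46.000


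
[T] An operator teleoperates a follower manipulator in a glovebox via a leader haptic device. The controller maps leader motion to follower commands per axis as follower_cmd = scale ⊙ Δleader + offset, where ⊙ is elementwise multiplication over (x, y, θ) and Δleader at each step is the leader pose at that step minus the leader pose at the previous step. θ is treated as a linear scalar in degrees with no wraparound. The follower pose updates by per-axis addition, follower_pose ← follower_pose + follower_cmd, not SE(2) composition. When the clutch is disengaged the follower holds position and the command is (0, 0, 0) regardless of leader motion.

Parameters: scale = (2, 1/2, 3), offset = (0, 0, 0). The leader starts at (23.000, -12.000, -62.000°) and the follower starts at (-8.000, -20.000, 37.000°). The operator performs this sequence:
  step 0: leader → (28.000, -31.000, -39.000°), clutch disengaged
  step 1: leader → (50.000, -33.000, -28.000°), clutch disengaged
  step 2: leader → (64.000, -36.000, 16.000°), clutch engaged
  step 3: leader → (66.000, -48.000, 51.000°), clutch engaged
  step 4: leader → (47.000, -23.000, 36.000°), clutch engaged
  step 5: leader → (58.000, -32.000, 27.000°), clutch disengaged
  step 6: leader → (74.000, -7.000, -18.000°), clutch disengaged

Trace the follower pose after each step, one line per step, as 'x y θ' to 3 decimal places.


step 0: Δleader=(5.000, -19.000, 23.000°), disengaged; cmd=(0,0,0) → follower holds at (-8.000, -20.000, 37.000°)
step 1: Δleader=(22.000, -2.000, 11.000°), disengaged; cmd=(0,0,0) → follower holds at (-8.000, -20.000, 37.000°)
step 2: Δleader=(14.000, -3.000, 44.000°), engaged; cmd=(28.000, -1.500, 132.000°) → follower=(20.000, -21.500, 169.000°)
step 3: Δleader=(2.000, -12.000, 35.000°), engaged; cmd=(4.000, -6.000, 105.000°) → follower=(24.000, -27.500, 274.000°)
step 4: Δleader=(-19.000, 25.000, -15.000°), engaged; cmd=(-38.000, 12.500, -45.000°) → follower=(-14.000, -15.000, 229.000°)
step 5: Δleader=(11.000, -9.000, -9.000°), disengaged; cmd=(0,0,0) → follower holds at (-14.000, -15.000, 229.000°)
step 6: Δleader=(16.000, 25.000, -45.000°), disengaged; cmd=(0,0,0) → follower holds at (-14.000, -15.000, 229.000°)

-8.000 -20.000 37.000
-8.000 -20.000 37.000
20.000 -21.500 169.000
24.000 -27.500 274.000
-14.000 -15.000 229.000
-14.000 -15.000 229.000
-14.000 -15.000 229.000


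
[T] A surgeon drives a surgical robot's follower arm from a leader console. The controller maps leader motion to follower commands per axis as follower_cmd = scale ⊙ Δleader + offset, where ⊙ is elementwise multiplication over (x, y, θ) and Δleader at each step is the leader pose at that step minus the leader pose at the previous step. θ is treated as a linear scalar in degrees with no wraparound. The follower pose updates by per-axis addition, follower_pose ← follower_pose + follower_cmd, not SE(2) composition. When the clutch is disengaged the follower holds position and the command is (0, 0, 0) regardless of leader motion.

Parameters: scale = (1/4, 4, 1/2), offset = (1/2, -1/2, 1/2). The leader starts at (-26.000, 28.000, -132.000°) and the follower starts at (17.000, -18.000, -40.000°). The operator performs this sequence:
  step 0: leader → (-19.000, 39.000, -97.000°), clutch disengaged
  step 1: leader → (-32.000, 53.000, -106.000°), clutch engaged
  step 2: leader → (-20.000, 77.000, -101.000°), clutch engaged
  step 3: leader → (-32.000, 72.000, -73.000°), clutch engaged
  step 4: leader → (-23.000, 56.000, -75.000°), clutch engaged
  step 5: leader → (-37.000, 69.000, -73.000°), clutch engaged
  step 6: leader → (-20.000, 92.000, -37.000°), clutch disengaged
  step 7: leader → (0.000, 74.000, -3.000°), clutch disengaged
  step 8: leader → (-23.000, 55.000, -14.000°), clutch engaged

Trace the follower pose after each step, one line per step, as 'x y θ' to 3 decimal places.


step 0: Δleader=(7.000, 11.000, 35.000°), disengaged; cmd=(0,0,0) → follower holds at (17.000, -18.000, -40.000°)
step 1: Δleader=(-13.000, 14.000, -9.000°), engaged; cmd=(-2.750, 55.500, -4.000°) → follower=(14.250, 37.500, -44.000°)
step 2: Δleader=(12.000, 24.000, 5.000°), engaged; cmd=(3.500, 95.500, 3.000°) → follower=(17.750, 133.000, -41.000°)
step 3: Δleader=(-12.000, -5.000, 28.000°), engaged; cmd=(-2.500, -20.500, 14.500°) → follower=(15.250, 112.500, -26.500°)
step 4: Δleader=(9.000, -16.000, -2.000°), engaged; cmd=(2.750, -64.500, -0.500°) → follower=(18.000, 48.000, -27.000°)
step 5: Δleader=(-14.000, 13.000, 2.000°), engaged; cmd=(-3.000, 51.500, 1.500°) → follower=(15.000, 99.500, -25.500°)
step 6: Δleader=(17.000, 23.000, 36.000°), disengaged; cmd=(0,0,0) → follower holds at (15.000, 99.500, -25.500°)
step 7: Δleader=(20.000, -18.000, 34.000°), disengaged; cmd=(0,0,0) → follower holds at (15.000, 99.500, -25.500°)
step 8: Δleader=(-23.000, -19.000, -11.000°), engaged; cmd=(-5.250, -76.500, -5.000°) → follower=(9.750, 23.000, -30.500°)

17.000 -18.000 -40.000
14.250 37.500 -44.000
17.750 133.000 -41.000
15.250 112.500 -26.500
18.000 48.000 -27.000
15.000 99.500 -25.500
15.000 99.500 -25.500
15.000 99.500 -25.500
9.750 23.000 -30.500
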